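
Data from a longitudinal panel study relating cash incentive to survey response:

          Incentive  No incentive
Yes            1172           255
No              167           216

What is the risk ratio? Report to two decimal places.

Reading the table with exposure as columns: a = 1172 (Incentive, case), b = 167 (Incentive, non-case), c = 255 (No incentive, case), d = 216.
Risk in exposed = 1172/1339 = 0.87528; risk in unexposed = 255/471 = 0.54140.
RR = 0.87528 / 0.54140 = 1.61669
The risk among the exposed is 1.62 times that among the unexposed.

1.62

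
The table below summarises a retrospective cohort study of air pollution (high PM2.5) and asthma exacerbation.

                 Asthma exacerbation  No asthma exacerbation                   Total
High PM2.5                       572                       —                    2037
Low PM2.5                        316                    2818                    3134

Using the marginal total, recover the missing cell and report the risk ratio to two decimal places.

The missing cell is in the exposed row: 2037 − 572 = 1465.
So a = 572, b = 1465, c = 316, d = 2818.
RR = [a/(a+b)] / [c/(c+d)] = (572/2037) / (316/3134) = 0.28081/0.10083 = 2.78495

2.78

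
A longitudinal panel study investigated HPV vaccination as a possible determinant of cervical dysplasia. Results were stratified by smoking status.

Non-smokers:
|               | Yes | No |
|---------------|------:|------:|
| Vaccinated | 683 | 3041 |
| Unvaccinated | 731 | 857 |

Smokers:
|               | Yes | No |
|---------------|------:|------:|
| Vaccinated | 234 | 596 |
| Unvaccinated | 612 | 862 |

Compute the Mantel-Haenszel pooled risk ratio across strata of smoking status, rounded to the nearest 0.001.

0.483

RR_MH = Σ(aᵢ·n₀ᵢ/nᵢ) / Σ(cᵢ·n₁ᵢ/nᵢ), with n₁ᵢ = aᵢ+bᵢ (exposed), n₀ᵢ = cᵢ+dᵢ (unexposed), nᵢ = n₁ᵢ+n₀ᵢ.
Stratum 1 (Non-smokers): n₁ = 3724, n₀ = 1588, n = 5312; a·n₀/n = 683·1588/5312 = 204.1800; c·n₁/n = 731·3724/5312 = 512.4706
Stratum 2 (Smokers): n₁ = 830, n₀ = 1474, n = 2304; a·n₀/n = 234·1474/2304 = 149.7031; c·n₁/n = 612·830/2304 = 220.4688
RR_MH = (204.1800 + 149.7031) / (512.4706 + 220.4688) = 353.8831 / 732.9394 = 0.48283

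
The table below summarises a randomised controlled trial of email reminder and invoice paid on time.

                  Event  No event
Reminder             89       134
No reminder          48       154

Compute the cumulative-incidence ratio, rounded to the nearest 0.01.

Cells: a = 89, b = 134, c = 48, d = 154.
Risk in exposed = 89/223 = 0.39910; risk in unexposed = 48/202 = 0.23762.
RR = 0.39910 / 0.23762 = 1.67956
The risk among the exposed is 1.68 times that among the unexposed.

1.68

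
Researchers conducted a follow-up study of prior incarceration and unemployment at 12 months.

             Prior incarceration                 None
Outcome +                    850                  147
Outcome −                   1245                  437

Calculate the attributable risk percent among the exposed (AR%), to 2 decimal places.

37.96

Reading the table with exposure as columns: a = 850 (Prior incarceration, case), b = 1245 (Prior incarceration, non-case), c = 147 (None, case), d = 437.
Risk in exposed = 850/2095 = 0.40573; risk in unexposed = 147/584 = 0.25171.
RR = 0.40573/0.25171 = 1.61187
AR% = (RR − 1)/RR × 100 = (1.61187 − 1)/1.61187 × 100 = 37.9603%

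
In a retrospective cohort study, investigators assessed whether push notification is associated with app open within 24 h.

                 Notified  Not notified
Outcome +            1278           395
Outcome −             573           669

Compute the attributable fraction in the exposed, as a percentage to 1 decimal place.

Reading the table with exposure as columns: a = 1278 (Notified, case), b = 573 (Notified, non-case), c = 395 (Not notified, case), d = 669.
Risk in exposed = 1278/1851 = 0.69044; risk in unexposed = 395/1064 = 0.37124.
RR = 0.69044/0.37124 = 1.85981
AR% = (RR − 1)/RR × 100 = (1.85981 − 1)/1.85981 × 100 = 46.2311%

46.2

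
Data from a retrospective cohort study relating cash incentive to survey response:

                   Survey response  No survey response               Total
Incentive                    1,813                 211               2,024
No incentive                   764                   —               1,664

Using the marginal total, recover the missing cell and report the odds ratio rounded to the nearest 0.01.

The missing cell is in the unexposed row: 1664 − 764 = 900.
So a = 1813, b = 211, c = 764, d = 900.
OR = (a·d)/(b·c) = (1813 × 900) / (211 × 764) = 1631700 / 161204 = 10.12196

10.12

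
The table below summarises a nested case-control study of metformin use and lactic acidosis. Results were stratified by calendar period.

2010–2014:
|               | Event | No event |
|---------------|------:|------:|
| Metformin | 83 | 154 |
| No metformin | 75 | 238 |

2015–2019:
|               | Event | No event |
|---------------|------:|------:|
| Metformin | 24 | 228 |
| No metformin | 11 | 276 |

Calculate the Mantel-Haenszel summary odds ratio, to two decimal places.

1.88

OR_MH = Σ(aᵢdᵢ/nᵢ) / Σ(bᵢcᵢ/nᵢ), where nᵢ is the stratum total.
Stratum 1 (2010–2014): n = 550; a·d/n = 83·238/550 = 35.9164; b·c/n = 154·75/550 = 21.0000
Stratum 2 (2015–2019): n = 539; a·d/n = 24·276/539 = 12.2894; b·c/n = 228·11/539 = 4.6531
OR_MH = (35.9164 + 12.2894) / (21.0000 + 4.6531) = 48.2058 / 25.6531 = 1.87914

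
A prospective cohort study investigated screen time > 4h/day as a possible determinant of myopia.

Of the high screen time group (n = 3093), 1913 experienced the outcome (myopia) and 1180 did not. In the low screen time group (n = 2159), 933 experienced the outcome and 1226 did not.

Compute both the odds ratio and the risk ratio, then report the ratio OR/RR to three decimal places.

1.488

From the description: a = 1913, b = 1180, c = 933, d = 1226.
OR = (1913·1226)/(1180·933) = 2345338/1100940 = 2.13031
Risk in exposed = 1913/3093 = 0.61849; risk in unexposed = 933/2159 = 0.43214; RR = 1.43122
OR/RR = 2.13031 / 1.43122 = 1.48846
The outcome is not rare, so the OR lies further from 1 than the RR.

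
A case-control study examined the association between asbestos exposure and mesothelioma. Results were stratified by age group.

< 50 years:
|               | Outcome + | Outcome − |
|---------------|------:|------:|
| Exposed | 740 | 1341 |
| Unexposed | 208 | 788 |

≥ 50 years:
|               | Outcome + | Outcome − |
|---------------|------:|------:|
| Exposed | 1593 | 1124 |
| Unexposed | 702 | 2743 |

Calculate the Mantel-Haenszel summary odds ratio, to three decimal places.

4.109

OR_MH = Σ(aᵢdᵢ/nᵢ) / Σ(bᵢcᵢ/nᵢ), where nᵢ is the stratum total.
Stratum 1 (< 50 years): n = 3077; a·d/n = 740·788/3077 = 189.5093; b·c/n = 1341·208/3077 = 90.6493
Stratum 2 (≥ 50 years): n = 6162; a·d/n = 1593·2743/6162 = 709.1203; b·c/n = 1124·702/6162 = 128.0506
OR_MH = (189.5093 + 709.1203) / (90.6493 + 128.0506) = 898.6295 / 218.7000 = 4.10896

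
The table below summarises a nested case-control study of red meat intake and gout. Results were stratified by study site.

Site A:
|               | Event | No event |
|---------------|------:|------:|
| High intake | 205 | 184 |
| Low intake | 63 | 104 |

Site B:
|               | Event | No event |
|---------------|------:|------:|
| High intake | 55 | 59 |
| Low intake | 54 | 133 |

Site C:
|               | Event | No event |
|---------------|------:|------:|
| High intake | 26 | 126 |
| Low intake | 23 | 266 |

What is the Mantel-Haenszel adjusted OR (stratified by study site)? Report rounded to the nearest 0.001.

2.061

OR_MH = Σ(aᵢdᵢ/nᵢ) / Σ(bᵢcᵢ/nᵢ), where nᵢ is the stratum total.
Stratum 1 (Site A): n = 556; a·d/n = 205·104/556 = 38.3453; b·c/n = 184·63/556 = 20.8489
Stratum 2 (Site B): n = 301; a·d/n = 55·133/301 = 24.3023; b·c/n = 59·54/301 = 10.5847
Stratum 3 (Site C): n = 441; a·d/n = 26·266/441 = 15.6825; b·c/n = 126·23/441 = 6.5714
OR_MH = (38.3453 + 24.3023 + 15.6825) / (20.8489 + 10.5847 + 6.5714) = 78.3302 / 38.0051 = 2.06105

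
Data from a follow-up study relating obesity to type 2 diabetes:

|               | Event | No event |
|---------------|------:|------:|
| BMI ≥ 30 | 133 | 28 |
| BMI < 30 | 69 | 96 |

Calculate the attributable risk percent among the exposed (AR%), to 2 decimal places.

Cells: a = 133, b = 28, c = 69, d = 96.
Risk in exposed = 133/161 = 0.82609; risk in unexposed = 69/165 = 0.41818.
RR = 0.82609/0.41818 = 1.97543
AR% = (RR − 1)/RR × 100 = (1.97543 − 1)/1.97543 × 100 = 49.3780%

49.38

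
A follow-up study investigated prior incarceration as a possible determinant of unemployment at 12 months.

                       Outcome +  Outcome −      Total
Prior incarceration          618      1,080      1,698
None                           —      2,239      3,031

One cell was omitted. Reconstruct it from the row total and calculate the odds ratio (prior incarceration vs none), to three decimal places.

The missing cell is in the unexposed row: 3031 − 2239 = 792.
So a = 618, b = 1080, c = 792, d = 2239.
OR = (a·d)/(b·c) = (618 × 2239) / (1080 × 792) = 1383702 / 855360 = 1.61768

1.618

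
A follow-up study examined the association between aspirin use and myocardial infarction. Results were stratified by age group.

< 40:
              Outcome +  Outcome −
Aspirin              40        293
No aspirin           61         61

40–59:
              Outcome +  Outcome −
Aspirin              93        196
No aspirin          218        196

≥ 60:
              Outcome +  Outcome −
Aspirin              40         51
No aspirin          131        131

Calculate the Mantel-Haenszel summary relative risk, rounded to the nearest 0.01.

0.57

RR_MH = Σ(aᵢ·n₀ᵢ/nᵢ) / Σ(cᵢ·n₁ᵢ/nᵢ), with n₁ᵢ = aᵢ+bᵢ (exposed), n₀ᵢ = cᵢ+dᵢ (unexposed), nᵢ = n₁ᵢ+n₀ᵢ.
Stratum 1 (< 40): n₁ = 333, n₀ = 122, n = 455; a·n₀/n = 40·122/455 = 10.7253; c·n₁/n = 61·333/455 = 44.6440
Stratum 2 (40–59): n₁ = 289, n₀ = 414, n = 703; a·n₀/n = 93·414/703 = 54.7681; c·n₁/n = 218·289/703 = 89.6188
Stratum 3 (≥ 60): n₁ = 91, n₀ = 262, n = 353; a·n₀/n = 40·262/353 = 29.6884; c·n₁/n = 131·91/353 = 33.7705
RR_MH = (10.7253 + 54.7681 + 29.6884) / (44.6440 + 89.6188 + 33.7705) = 95.1818 / 168.0333 = 0.56645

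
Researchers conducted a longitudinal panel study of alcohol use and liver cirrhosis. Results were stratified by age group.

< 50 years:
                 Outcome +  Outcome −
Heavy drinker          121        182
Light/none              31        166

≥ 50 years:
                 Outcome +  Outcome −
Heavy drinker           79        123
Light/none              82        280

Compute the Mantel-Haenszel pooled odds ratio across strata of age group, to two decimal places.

OR_MH = Σ(aᵢdᵢ/nᵢ) / Σ(bᵢcᵢ/nᵢ), where nᵢ is the stratum total.
Stratum 1 (< 50 years): n = 500; a·d/n = 121·166/500 = 40.1720; b·c/n = 182·31/500 = 11.2840
Stratum 2 (≥ 50 years): n = 564; a·d/n = 79·280/564 = 39.2199; b·c/n = 123·82/564 = 17.8830
OR_MH = (40.1720 + 39.2199) / (11.2840 + 17.8830) = 79.3919 / 29.1670 = 2.72198

2.72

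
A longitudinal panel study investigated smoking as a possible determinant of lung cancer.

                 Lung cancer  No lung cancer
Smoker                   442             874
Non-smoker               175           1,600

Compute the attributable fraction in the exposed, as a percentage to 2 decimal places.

Cells: a = 442, b = 874, c = 175, d = 1600.
Risk in exposed = 442/1316 = 0.33587; risk in unexposed = 175/1775 = 0.09859.
RR = 0.33587/0.09859 = 3.40664
AR% = (RR − 1)/RR × 100 = (3.40664 − 1)/3.40664 × 100 = 70.6456%

70.65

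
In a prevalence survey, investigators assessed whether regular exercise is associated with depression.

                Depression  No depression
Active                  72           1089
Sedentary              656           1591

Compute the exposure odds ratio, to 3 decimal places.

Cells: a = 72, b = 1089, c = 656, d = 1591.
OR = (a·d)/(b·c) = (72 × 1591) / (1089 × 656) = 114552 / 714384 = 0.16035
Exposure is associated with lower odds of depression (OR = 0.16 < 1).

0.160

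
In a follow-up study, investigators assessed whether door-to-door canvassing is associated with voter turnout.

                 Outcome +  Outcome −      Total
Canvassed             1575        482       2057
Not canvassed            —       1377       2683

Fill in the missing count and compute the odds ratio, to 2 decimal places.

The missing cell is in the unexposed row: 2683 − 1377 = 1306.
So a = 1575, b = 482, c = 1306, d = 1377.
OR = (a·d)/(b·c) = (1575 × 1377) / (482 × 1306) = 2168775 / 629492 = 3.44528

3.45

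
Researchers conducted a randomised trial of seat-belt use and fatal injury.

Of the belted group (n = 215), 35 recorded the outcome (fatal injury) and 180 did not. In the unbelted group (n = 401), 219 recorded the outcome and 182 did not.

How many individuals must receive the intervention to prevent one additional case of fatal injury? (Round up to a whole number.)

3

Risk in treated group = 35/215 = 0.16279; risk in control = 219/401 = 0.54613.
Absolute risk reduction = 0.54613 − 0.16279 = 0.38334
NNT = 1 / ARR = 1 / 0.38334 = 2.609 → round up → 3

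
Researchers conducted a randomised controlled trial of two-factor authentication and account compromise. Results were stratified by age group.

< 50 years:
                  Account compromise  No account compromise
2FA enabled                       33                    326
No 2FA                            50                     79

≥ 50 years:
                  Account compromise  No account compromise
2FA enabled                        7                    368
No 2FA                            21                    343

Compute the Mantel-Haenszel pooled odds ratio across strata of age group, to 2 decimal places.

0.20

OR_MH = Σ(aᵢdᵢ/nᵢ) / Σ(bᵢcᵢ/nᵢ), where nᵢ is the stratum total.
Stratum 1 (< 50 years): n = 488; a·d/n = 33·79/488 = 5.3422; b·c/n = 326·50/488 = 33.4016
Stratum 2 (≥ 50 years): n = 739; a·d/n = 7·343/739 = 3.2490; b·c/n = 368·21/739 = 10.4574
OR_MH = (5.3422 + 3.2490) / (33.4016 + 10.4574) = 8.5912 / 43.8590 = 0.19588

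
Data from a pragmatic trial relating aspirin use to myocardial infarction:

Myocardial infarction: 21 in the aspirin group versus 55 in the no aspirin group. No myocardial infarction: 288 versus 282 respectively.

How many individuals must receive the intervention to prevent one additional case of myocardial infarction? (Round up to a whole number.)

Risk in treated group = 21/309 = 0.06796; risk in control = 55/337 = 0.16320.
Absolute risk reduction = 0.16320 − 0.06796 = 0.09524
NNT = 1 / ARR = 1 / 0.09524 = 10.499 → round up → 11

11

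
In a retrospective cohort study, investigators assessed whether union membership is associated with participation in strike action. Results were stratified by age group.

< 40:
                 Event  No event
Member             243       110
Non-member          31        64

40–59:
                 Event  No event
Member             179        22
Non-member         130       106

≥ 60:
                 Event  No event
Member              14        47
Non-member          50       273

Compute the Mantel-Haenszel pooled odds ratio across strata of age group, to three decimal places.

4.344

OR_MH = Σ(aᵢdᵢ/nᵢ) / Σ(bᵢcᵢ/nᵢ), where nᵢ is the stratum total.
Stratum 1 (< 40): n = 448; a·d/n = 243·64/448 = 34.7143; b·c/n = 110·31/448 = 7.6116
Stratum 2 (40–59): n = 437; a·d/n = 179·106/437 = 43.4188; b·c/n = 22·130/437 = 6.5446
Stratum 3 (≥ 60): n = 384; a·d/n = 14·273/384 = 9.9531; b·c/n = 47·50/384 = 6.1198
OR_MH = (34.7143 + 43.4188 + 9.9531) / (7.6116 + 6.5446 + 6.1198) = 88.0862 / 20.2760 = 4.34435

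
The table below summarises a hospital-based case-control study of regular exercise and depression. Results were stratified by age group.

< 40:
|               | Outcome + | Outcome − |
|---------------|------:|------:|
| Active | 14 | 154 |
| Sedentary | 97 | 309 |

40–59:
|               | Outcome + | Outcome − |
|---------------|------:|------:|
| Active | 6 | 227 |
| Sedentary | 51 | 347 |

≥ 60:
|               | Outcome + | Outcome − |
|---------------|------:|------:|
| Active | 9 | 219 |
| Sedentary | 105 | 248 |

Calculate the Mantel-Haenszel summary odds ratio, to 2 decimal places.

OR_MH = Σ(aᵢdᵢ/nᵢ) / Σ(bᵢcᵢ/nᵢ), where nᵢ is the stratum total.
Stratum 1 (< 40): n = 574; a·d/n = 14·309/574 = 7.5366; b·c/n = 154·97/574 = 26.0244
Stratum 2 (40–59): n = 631; a·d/n = 6·347/631 = 3.2995; b·c/n = 227·51/631 = 18.3471
Stratum 3 (≥ 60): n = 581; a·d/n = 9·248/581 = 3.8417; b·c/n = 219·105/581 = 39.5783
OR_MH = (7.5366 + 3.2995 + 3.8417) / (26.0244 + 18.3471 + 39.5783) = 14.6778 / 83.9498 = 0.17484

0.17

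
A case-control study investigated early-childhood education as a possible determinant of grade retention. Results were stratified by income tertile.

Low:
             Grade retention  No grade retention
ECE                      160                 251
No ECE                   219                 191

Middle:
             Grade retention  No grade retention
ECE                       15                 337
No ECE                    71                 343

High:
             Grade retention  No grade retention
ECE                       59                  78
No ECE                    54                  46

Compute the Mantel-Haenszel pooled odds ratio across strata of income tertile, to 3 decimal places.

0.478

OR_MH = Σ(aᵢdᵢ/nᵢ) / Σ(bᵢcᵢ/nᵢ), where nᵢ is the stratum total.
Stratum 1 (Low): n = 821; a·d/n = 160·191/821 = 37.2229; b·c/n = 251·219/821 = 66.9537
Stratum 2 (Middle): n = 766; a·d/n = 15·343/766 = 6.7167; b·c/n = 337·71/766 = 31.2363
Stratum 3 (High): n = 237; a·d/n = 59·46/237 = 11.4515; b·c/n = 78·54/237 = 17.7722
OR_MH = (37.2229 + 6.7167 + 11.4515) / (66.9537 + 31.2363 + 17.7722) = 55.3911 / 115.9622 = 0.47767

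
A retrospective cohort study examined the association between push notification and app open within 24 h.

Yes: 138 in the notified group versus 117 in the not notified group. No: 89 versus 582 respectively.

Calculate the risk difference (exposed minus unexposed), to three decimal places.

From the description: a = 138, b = 89, c = 117, d = 582.
Risk in exposed = 138/227 = 0.607930; risk in unexposed = 117/699 = 0.167382.
Risk difference = 0.607930 − 0.167382 = 0.440548

0.441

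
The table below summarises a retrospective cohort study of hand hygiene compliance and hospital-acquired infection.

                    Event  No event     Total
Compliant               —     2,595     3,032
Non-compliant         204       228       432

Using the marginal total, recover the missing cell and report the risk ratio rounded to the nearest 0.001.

The missing cell is in the exposed row: 3032 − 2595 = 437.
So a = 437, b = 2595, c = 204, d = 228.
RR = [a/(a+b)] / [c/(c+d)] = (437/3032) / (204/432) = 0.14413/0.47222 = 0.30521

0.305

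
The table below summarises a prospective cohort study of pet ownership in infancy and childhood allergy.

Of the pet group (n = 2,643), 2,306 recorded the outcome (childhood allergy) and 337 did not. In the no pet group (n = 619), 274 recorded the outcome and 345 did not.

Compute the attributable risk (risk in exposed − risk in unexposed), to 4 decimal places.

From the description: a = 2306, b = 337, c = 274, d = 345.
Risk in exposed = 2306/2643 = 0.872493; risk in unexposed = 274/619 = 0.442649.
Risk difference = 0.872493 − 0.442649 = 0.429844

0.4298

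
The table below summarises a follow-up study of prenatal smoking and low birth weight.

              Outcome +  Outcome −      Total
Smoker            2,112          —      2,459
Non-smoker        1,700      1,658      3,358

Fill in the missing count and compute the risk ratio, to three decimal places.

1.697

The missing cell is in the exposed row: 2459 − 2112 = 347.
So a = 2112, b = 347, c = 1700, d = 1658.
RR = [a/(a+b)] / [c/(c+d)] = (2112/2459) / (1700/3358) = 0.85889/0.50625 = 1.69655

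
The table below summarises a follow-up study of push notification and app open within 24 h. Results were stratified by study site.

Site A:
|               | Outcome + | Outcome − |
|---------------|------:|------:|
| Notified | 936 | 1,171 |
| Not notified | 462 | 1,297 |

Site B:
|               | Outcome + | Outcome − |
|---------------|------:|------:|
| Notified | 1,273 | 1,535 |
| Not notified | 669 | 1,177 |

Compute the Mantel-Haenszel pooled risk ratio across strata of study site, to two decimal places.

RR_MH = Σ(aᵢ·n₀ᵢ/nᵢ) / Σ(cᵢ·n₁ᵢ/nᵢ), with n₁ᵢ = aᵢ+bᵢ (exposed), n₀ᵢ = cᵢ+dᵢ (unexposed), nᵢ = n₁ᵢ+n₀ᵢ.
Stratum 1 (Site A): n₁ = 2107, n₀ = 1759, n = 3866; a·n₀/n = 936·1759/3866 = 425.8727; c·n₁/n = 462·2107/3866 = 251.7936
Stratum 2 (Site B): n₁ = 2808, n₀ = 1846, n = 4654; a·n₀/n = 1273·1846/4654 = 504.9330; c·n₁/n = 669·2808/4654 = 403.6425
RR_MH = (425.8727 + 504.9330) / (251.7936 + 403.6425) = 930.8057 / 655.4360 = 1.42013

1.42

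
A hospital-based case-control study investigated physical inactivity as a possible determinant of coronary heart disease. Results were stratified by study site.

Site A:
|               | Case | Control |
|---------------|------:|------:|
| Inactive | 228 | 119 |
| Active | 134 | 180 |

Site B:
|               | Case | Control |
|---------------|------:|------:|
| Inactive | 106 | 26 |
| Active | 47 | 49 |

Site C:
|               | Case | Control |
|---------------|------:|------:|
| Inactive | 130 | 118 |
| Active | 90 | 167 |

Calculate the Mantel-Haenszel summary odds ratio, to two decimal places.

OR_MH = Σ(aᵢdᵢ/nᵢ) / Σ(bᵢcᵢ/nᵢ), where nᵢ is the stratum total.
Stratum 1 (Site A): n = 661; a·d/n = 228·180/661 = 62.0877; b·c/n = 119·134/661 = 24.1241
Stratum 2 (Site B): n = 228; a·d/n = 106·49/228 = 22.7807; b·c/n = 26·47/228 = 5.3596
Stratum 3 (Site C): n = 505; a·d/n = 130·167/505 = 42.9901; b·c/n = 118·90/505 = 21.0297
OR_MH = (62.0877 + 22.7807 + 42.9901) / (24.1241 + 5.3596 + 21.0297) = 127.8585 / 50.5134 = 2.53118

2.53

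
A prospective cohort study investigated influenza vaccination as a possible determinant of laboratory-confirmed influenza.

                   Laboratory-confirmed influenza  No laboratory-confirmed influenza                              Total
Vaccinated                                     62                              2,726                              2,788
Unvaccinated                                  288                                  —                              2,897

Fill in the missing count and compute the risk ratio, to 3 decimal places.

0.224

The missing cell is in the unexposed row: 2897 − 288 = 2609.
So a = 62, b = 2726, c = 288, d = 2609.
RR = [a/(a+b)] / [c/(c+d)] = (62/2788) / (288/2897) = 0.02224/0.09941 = 0.22369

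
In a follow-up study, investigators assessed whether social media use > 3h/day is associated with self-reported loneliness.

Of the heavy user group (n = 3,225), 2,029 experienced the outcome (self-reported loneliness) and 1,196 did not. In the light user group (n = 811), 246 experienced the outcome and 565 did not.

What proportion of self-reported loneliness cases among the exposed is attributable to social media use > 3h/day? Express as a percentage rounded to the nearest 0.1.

51.8

From the description: a = 2029, b = 1196, c = 246, d = 565.
Risk in exposed = 2029/3225 = 0.62915; risk in unexposed = 246/811 = 0.30333.
RR = 0.62915/0.30333 = 2.07414
AR% = (RR − 1)/RR × 100 = (2.07414 − 1)/2.07414 × 100 = 51.7872%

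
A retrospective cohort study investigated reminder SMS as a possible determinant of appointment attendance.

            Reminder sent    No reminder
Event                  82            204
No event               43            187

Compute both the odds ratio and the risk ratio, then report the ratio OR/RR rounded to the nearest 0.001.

Reading the table with exposure as columns: a = 82 (Reminder sent, case), b = 43 (Reminder sent, non-case), c = 204 (No reminder, case), d = 187.
OR = (82·187)/(43·204) = 15334/8772 = 1.74806
Risk in exposed = 82/125 = 0.65600; risk in unexposed = 204/391 = 0.52174; RR = 1.25733
OR/RR = 1.74806 / 1.25733 = 1.39029
The outcome is not rare, so the OR lies further from 1 than the RR.

1.390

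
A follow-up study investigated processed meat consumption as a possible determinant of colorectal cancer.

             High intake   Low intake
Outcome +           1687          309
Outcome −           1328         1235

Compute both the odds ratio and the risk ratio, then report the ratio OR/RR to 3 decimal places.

1.816

Reading the table with exposure as columns: a = 1687 (High intake, case), b = 1328 (High intake, non-case), c = 309 (Low intake, case), d = 1235.
OR = (1687·1235)/(1328·309) = 2083445/410352 = 5.07721
Risk in exposed = 1687/3015 = 0.55954; risk in unexposed = 309/1544 = 0.20013; RR = 2.79587
OR/RR = 5.07721 / 2.79587 = 1.81597
The outcome is not rare, so the OR lies further from 1 than the RR.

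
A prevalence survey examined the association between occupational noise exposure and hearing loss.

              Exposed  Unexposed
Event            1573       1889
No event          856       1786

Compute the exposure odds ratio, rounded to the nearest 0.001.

1.737

Reading the table with exposure as columns: a = 1573 (Exposed, case), b = 856 (Exposed, non-case), c = 1889 (Unexposed, case), d = 1786.
OR = (a·d)/(b·c) = (1573 × 1786) / (856 × 1889) = 2809378 / 1616984 = 1.73742
The odds of hearing loss are about 1.74 times as high in the exposed group.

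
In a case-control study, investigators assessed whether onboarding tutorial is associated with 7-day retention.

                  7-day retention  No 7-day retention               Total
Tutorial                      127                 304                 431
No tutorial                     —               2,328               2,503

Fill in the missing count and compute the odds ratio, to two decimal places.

5.56

The missing cell is in the unexposed row: 2503 − 2328 = 175.
So a = 127, b = 304, c = 175, d = 2328.
OR = (a·d)/(b·c) = (127 × 2328) / (304 × 175) = 295656 / 53200 = 5.55744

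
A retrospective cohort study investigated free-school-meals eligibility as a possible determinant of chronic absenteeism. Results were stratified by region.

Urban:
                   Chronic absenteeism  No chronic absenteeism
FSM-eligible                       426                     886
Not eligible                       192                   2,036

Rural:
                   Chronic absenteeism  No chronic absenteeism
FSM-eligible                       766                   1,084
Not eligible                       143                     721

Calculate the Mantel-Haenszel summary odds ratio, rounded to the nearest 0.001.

OR_MH = Σ(aᵢdᵢ/nᵢ) / Σ(bᵢcᵢ/nᵢ), where nᵢ is the stratum total.
Stratum 1 (Urban): n = 3540; a·d/n = 426·2036/3540 = 245.0102; b·c/n = 886·192/3540 = 48.0542
Stratum 2 (Rural): n = 2714; a·d/n = 766·721/2714 = 203.4952; b·c/n = 1084·143/2714 = 57.1157
OR_MH = (245.0102 + 203.4952) / (48.0542 + 57.1157) = 448.5054 / 105.1699 = 4.26458

4.265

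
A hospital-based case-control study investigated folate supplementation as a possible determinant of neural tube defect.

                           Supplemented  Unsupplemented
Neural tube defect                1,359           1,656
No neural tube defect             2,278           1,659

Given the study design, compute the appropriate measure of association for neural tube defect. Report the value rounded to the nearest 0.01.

Reading the table with exposure as columns: a = 1359 (Supplemented, case), b = 2278 (Supplemented, non-case), c = 1656 (Unsupplemented, case), d = 1659.
This is a hospital-based case-control study: participants were sampled on outcome status, so risks in the source population cannot be estimated directly — relative risk is not valid here. The odds ratio is the appropriate measure.
OR = (a·d)/(b·c) = (1359 × 1659) / (2278 × 1656) = 2254581 / 3772368 = 0.59766

0.60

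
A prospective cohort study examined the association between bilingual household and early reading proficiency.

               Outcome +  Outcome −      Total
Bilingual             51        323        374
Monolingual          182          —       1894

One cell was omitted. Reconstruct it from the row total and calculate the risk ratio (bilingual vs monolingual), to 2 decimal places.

The missing cell is in the unexposed row: 1894 − 182 = 1712.
So a = 51, b = 323, c = 182, d = 1712.
RR = [a/(a+b)] / [c/(c+d)] = (51/374) / (182/1894) = 0.13636/0.09609 = 1.41908

1.42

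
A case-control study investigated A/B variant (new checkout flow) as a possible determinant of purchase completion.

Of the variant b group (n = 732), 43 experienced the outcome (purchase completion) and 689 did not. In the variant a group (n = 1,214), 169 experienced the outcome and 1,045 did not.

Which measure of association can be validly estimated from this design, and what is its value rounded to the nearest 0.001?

0.386

From the description: a = 43, b = 689, c = 169, d = 1045.
This is a case-control study: participants were sampled on outcome status, so risks in the source population cannot be estimated directly — relative risk is not valid here. The odds ratio is the appropriate measure.
OR = (a·d)/(b·c) = (43 × 1045) / (689 × 169) = 44935 / 116441 = 0.38590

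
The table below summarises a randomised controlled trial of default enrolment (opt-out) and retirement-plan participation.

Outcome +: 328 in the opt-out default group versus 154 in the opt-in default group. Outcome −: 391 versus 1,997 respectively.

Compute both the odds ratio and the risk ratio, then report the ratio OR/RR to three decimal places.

1.707

From the description: a = 328, b = 391, c = 154, d = 1997.
OR = (328·1997)/(391·154) = 655016/60214 = 10.87813
Risk in exposed = 328/719 = 0.45619; risk in unexposed = 154/2151 = 0.07159; RR = 6.37184
OR/RR = 10.87813 / 6.37184 = 1.70722
The outcome is not rare, so the OR lies further from 1 than the RR.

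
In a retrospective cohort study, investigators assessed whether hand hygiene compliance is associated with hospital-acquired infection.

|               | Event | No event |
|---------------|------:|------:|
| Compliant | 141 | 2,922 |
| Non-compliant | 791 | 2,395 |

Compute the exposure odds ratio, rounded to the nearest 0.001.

Cells: a = 141, b = 2922, c = 791, d = 2395.
OR = (a·d)/(b·c) = (141 × 2395) / (2922 × 791) = 337695 / 2311302 = 0.14611
Exposure is associated with lower odds of hospital-acquired infection (OR = 0.15 < 1).

0.146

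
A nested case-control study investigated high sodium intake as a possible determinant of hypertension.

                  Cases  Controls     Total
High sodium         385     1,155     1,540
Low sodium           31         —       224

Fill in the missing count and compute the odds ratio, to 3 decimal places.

2.075

The missing cell is in the unexposed row: 224 − 31 = 193.
So a = 385, b = 1155, c = 31, d = 193.
OR = (a·d)/(b·c) = (385 × 193) / (1155 × 31) = 74305 / 35805 = 2.07527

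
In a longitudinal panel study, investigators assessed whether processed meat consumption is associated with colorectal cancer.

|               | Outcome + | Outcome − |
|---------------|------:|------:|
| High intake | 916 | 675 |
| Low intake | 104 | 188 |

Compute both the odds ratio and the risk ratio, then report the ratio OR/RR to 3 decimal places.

Cells: a = 916, b = 675, c = 104, d = 188.
OR = (916·188)/(675·104) = 172208/70200 = 2.45311
Risk in exposed = 916/1591 = 0.57574; risk in unexposed = 104/292 = 0.35616; RR = 1.61650
OR/RR = 2.45311 / 1.61650 = 1.51754
The outcome is not rare, so the OR lies further from 1 than the RR.

1.518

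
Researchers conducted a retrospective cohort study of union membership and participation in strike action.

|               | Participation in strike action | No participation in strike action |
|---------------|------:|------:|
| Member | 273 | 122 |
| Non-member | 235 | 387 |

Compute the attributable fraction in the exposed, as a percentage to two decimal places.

Cells: a = 273, b = 122, c = 235, d = 387.
Risk in exposed = 273/395 = 0.69114; risk in unexposed = 235/622 = 0.37781.
RR = 0.69114/0.37781 = 1.82931
AR% = (RR − 1)/RR × 100 = (1.82931 − 1)/1.82931 × 100 = 45.3347%

45.33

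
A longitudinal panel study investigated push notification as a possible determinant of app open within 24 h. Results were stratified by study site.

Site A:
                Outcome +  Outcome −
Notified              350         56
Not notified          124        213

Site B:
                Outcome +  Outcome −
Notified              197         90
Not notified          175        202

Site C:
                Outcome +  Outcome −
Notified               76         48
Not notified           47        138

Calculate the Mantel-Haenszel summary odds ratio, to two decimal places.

OR_MH = Σ(aᵢdᵢ/nᵢ) / Σ(bᵢcᵢ/nᵢ), where nᵢ is the stratum total.
Stratum 1 (Site A): n = 743; a·d/n = 350·213/743 = 100.3365; b·c/n = 56·124/743 = 9.3459
Stratum 2 (Site B): n = 664; a·d/n = 197·202/664 = 59.9307; b·c/n = 90·175/664 = 23.7199
Stratum 3 (Site C): n = 309; a·d/n = 76·138/309 = 33.9417; b·c/n = 48·47/309 = 7.3010
OR_MH = (100.3365 + 59.9307 + 33.9417) / (9.3459 + 23.7199 + 7.3010) = 194.2089 / 40.3667 = 4.81111

4.81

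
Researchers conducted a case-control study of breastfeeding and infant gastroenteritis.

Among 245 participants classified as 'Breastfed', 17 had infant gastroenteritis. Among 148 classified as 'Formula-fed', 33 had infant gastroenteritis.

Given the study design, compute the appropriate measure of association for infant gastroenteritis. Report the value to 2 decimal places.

From the description: a = 17, b = 228, c = 33, d = 115.
This is a case-control study: participants were sampled on outcome status, so risks in the source population cannot be estimated directly — relative risk is not valid here. The odds ratio is the appropriate measure.
OR = (a·d)/(b·c) = (17 × 115) / (228 × 33) = 1955 / 7524 = 0.25984

0.26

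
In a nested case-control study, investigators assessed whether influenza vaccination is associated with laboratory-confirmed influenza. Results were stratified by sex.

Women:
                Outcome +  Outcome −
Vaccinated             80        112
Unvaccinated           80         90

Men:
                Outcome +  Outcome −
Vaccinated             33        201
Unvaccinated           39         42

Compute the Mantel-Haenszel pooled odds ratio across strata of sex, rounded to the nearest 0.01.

OR_MH = Σ(aᵢdᵢ/nᵢ) / Σ(bᵢcᵢ/nᵢ), where nᵢ is the stratum total.
Stratum 1 (Women): n = 362; a·d/n = 80·90/362 = 19.8895; b·c/n = 112·80/362 = 24.7514
Stratum 2 (Men): n = 315; a·d/n = 33·42/315 = 4.4000; b·c/n = 201·39/315 = 24.8857
OR_MH = (19.8895 + 4.4000) / (24.7514 + 24.8857) = 24.2895 / 49.6371 = 0.48934

0.49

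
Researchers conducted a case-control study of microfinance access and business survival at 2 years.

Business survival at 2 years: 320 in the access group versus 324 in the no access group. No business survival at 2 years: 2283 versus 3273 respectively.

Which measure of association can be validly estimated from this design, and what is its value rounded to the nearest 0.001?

From the description: a = 320, b = 2283, c = 324, d = 3273.
This is a case-control study: participants were sampled on outcome status, so risks in the source population cannot be estimated directly — relative risk is not valid here. The odds ratio is the appropriate measure.
OR = (a·d)/(b·c) = (320 × 3273) / (2283 × 324) = 1047360 / 739692 = 1.41594

1.416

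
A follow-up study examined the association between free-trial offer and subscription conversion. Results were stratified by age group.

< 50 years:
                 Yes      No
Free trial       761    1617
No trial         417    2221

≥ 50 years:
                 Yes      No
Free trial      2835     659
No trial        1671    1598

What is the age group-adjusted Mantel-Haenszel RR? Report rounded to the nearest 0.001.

RR_MH = Σ(aᵢ·n₀ᵢ/nᵢ) / Σ(cᵢ·n₁ᵢ/nᵢ), with n₁ᵢ = aᵢ+bᵢ (exposed), n₀ᵢ = cᵢ+dᵢ (unexposed), nᵢ = n₁ᵢ+n₀ᵢ.
Stratum 1 (< 50 years): n₁ = 2378, n₀ = 2638, n = 5016; a·n₀/n = 761·2638/5016 = 400.2229; c·n₁/n = 417·2378/5016 = 197.6926
Stratum 2 (≥ 50 years): n₁ = 3494, n₀ = 3269, n = 6763; a·n₀/n = 2835·3269/6763 = 1370.3408; c·n₁/n = 1671·3494/6763 = 863.2965
RR_MH = (400.2229 + 1370.3408) / (197.6926 + 863.2965) = 1770.5637 / 1060.9890 = 1.66879

1.669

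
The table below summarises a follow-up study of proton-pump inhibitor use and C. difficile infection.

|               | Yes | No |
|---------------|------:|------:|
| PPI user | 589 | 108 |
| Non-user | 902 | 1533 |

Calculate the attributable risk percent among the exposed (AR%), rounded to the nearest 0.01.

56.16

Cells: a = 589, b = 108, c = 902, d = 1533.
Risk in exposed = 589/697 = 0.84505; risk in unexposed = 902/2435 = 0.37043.
RR = 0.84505/0.37043 = 2.28126
AR% = (RR − 1)/RR × 100 = (2.28126 − 1)/2.28126 × 100 = 56.1646%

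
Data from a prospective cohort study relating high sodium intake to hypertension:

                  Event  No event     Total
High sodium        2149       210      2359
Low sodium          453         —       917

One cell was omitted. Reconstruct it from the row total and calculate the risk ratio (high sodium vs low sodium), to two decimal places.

The missing cell is in the unexposed row: 917 − 453 = 464.
So a = 2149, b = 210, c = 453, d = 464.
RR = [a/(a+b)] / [c/(c+d)] = (2149/2359) / (453/917) = 0.91098/0.49400 = 1.84408

1.84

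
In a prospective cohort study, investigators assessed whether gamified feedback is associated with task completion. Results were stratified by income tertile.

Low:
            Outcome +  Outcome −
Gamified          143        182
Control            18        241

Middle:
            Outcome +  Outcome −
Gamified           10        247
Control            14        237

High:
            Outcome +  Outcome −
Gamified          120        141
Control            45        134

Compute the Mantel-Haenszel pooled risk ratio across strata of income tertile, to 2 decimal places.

2.68

RR_MH = Σ(aᵢ·n₀ᵢ/nᵢ) / Σ(cᵢ·n₁ᵢ/nᵢ), with n₁ᵢ = aᵢ+bᵢ (exposed), n₀ᵢ = cᵢ+dᵢ (unexposed), nᵢ = n₁ᵢ+n₀ᵢ.
Stratum 1 (Low): n₁ = 325, n₀ = 259, n = 584; a·n₀/n = 143·259/584 = 63.4195; c·n₁/n = 18·325/584 = 10.0171
Stratum 2 (Middle): n₁ = 257, n₀ = 251, n = 508; a·n₀/n = 10·251/508 = 4.9409; c·n₁/n = 14·257/508 = 7.0827
Stratum 3 (High): n₁ = 261, n₀ = 179, n = 440; a·n₀/n = 120·179/440 = 48.8182; c·n₁/n = 45·261/440 = 26.6932
RR_MH = (63.4195 + 4.9409 + 48.8182) / (10.0171 + 7.0827 + 26.6932) = 117.1786 / 43.7930 = 2.67574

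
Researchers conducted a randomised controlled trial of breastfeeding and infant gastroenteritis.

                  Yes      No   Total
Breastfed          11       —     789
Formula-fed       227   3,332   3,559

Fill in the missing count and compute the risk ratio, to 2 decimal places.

The missing cell is in the exposed row: 789 − 11 = 778.
So a = 11, b = 778, c = 227, d = 3332.
RR = [a/(a+b)] / [c/(c+d)] = (11/789) / (227/3559) = 0.01394/0.06378 = 0.21858

0.22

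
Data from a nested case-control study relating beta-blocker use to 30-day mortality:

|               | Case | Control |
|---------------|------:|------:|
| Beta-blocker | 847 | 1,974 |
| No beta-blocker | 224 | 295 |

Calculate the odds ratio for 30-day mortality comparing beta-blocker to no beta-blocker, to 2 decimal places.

0.57

Cells: a = 847, b = 1974, c = 224, d = 295.
OR = (a·d)/(b·c) = (847 × 295) / (1974 × 224) = 249865 / 442176 = 0.56508
Exposure is associated with lower odds of 30-day mortality (OR = 0.57 < 1).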